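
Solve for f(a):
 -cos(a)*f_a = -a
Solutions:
 f(a) = C1 + Integral(a/cos(a), a)


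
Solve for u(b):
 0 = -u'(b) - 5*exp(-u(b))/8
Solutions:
 u(b) = log(C1 - 5*b/8)


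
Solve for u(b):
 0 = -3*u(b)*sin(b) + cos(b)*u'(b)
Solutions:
 u(b) = C1/cos(b)^3


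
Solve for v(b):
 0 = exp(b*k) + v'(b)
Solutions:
 v(b) = C1 - exp(b*k)/k


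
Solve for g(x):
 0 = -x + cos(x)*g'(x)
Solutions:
 g(x) = C1 + Integral(x/cos(x), x)


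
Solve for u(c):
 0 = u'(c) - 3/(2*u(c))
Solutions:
 u(c) = -sqrt(C1 + 3*c)
 u(c) = sqrt(C1 + 3*c)


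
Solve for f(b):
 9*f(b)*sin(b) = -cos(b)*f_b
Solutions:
 f(b) = C1*cos(b)^9


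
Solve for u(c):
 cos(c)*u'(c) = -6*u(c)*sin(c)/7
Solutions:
 u(c) = C1*cos(c)^(6/7)


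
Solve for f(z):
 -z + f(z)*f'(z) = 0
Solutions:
 f(z) = -sqrt(C1 + z^2)
 f(z) = sqrt(C1 + z^2)


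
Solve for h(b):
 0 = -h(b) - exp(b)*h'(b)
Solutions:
 h(b) = C1*exp(exp(-b))


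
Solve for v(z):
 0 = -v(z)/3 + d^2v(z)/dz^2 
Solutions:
 v(z) = C1*exp(-sqrt(3)*z/3) + C2*exp(sqrt(3)*z/3)


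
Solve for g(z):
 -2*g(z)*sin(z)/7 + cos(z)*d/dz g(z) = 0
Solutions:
 g(z) = C1/cos(z)^(2/7)


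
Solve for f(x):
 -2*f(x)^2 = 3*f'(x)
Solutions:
 f(x) = 3/(C1 + 2*x)


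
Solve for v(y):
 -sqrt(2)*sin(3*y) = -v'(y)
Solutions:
 v(y) = C1 - sqrt(2)*cos(3*y)/3


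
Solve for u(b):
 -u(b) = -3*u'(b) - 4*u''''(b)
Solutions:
 u(b) = C1*exp(b*(-8/(1 + 3*sqrt(57))^(1/3) + (1 + 3*sqrt(57))^(1/3) + 4)/12)*sin(sqrt(3)*b*(8/(1 + 3*sqrt(57))^(1/3) + (1 + 3*sqrt(57))^(1/3))/12) + C2*exp(b*(-8/(1 + 3*sqrt(57))^(1/3) + (1 + 3*sqrt(57))^(1/3) + 4)/12)*cos(sqrt(3)*b*(8/(1 + 3*sqrt(57))^(1/3) + (1 + 3*sqrt(57))^(1/3))/12) + C3*exp(-b) + C4*exp(b*(-(1 + 3*sqrt(57))^(1/3) + 2 + 8/(1 + 3*sqrt(57))^(1/3))/6)


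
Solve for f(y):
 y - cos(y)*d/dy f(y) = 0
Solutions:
 f(y) = C1 + Integral(y/cos(y), y)


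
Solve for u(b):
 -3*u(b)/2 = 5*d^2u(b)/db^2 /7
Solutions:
 u(b) = C1*sin(sqrt(210)*b/10) + C2*cos(sqrt(210)*b/10)


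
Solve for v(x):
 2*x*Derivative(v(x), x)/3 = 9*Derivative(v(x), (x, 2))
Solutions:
 v(x) = C1 + C2*erfi(sqrt(3)*x/9)


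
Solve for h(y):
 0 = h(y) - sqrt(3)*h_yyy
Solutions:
 h(y) = C3*exp(3^(5/6)*y/3) + (C1*sin(3^(1/3)*y/2) + C2*cos(3^(1/3)*y/2))*exp(-3^(5/6)*y/6)


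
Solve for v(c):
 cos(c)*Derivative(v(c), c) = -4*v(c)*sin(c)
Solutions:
 v(c) = C1*cos(c)^4


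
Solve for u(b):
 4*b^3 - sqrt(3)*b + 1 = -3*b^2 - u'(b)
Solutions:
 u(b) = C1 - b^4 - b^3 + sqrt(3)*b^2/2 - b


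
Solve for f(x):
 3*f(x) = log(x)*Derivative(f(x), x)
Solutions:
 f(x) = C1*exp(3*li(x))


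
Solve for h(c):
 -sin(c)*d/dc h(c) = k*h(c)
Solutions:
 h(c) = C1*exp(k*(-log(cos(c) - 1) + log(cos(c) + 1))/2)


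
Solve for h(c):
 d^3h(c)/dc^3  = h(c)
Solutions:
 h(c) = C3*exp(c) + (C1*sin(sqrt(3)*c/2) + C2*cos(sqrt(3)*c/2))*exp(-c/2)


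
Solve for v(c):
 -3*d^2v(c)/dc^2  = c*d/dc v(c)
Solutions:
 v(c) = C1 + C2*erf(sqrt(6)*c/6)


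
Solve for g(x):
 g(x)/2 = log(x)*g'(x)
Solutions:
 g(x) = C1*exp(li(x)/2)


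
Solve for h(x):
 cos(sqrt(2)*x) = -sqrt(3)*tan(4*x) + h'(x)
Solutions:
 h(x) = C1 - sqrt(3)*log(cos(4*x))/4 + sqrt(2)*sin(sqrt(2)*x)/2


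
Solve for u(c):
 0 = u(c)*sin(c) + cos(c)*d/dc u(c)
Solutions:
 u(c) = C1*cos(c)


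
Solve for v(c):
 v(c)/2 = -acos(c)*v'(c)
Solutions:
 v(c) = C1*exp(-Integral(1/acos(c), c)/2)


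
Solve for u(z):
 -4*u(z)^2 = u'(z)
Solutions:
 u(z) = 1/(C1 + 4*z)


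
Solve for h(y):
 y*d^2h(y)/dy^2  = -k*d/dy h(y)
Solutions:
 h(y) = C1 + y^(1 - re(k))*(C2*sin(log(y)*Abs(im(k))) + C3*cos(log(y)*im(k)))


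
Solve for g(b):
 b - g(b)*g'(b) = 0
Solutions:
 g(b) = -sqrt(C1 + b^2)
 g(b) = sqrt(C1 + b^2)


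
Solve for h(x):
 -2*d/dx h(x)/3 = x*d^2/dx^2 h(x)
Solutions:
 h(x) = C1 + C2*x^(1/3)


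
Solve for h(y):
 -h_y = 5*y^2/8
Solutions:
 h(y) = C1 - 5*y^3/24


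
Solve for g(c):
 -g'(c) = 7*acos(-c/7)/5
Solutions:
 g(c) = C1 - 7*c*acos(-c/7)/5 - 7*sqrt(49 - c^2)/5


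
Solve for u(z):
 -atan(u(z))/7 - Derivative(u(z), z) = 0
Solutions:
 Integral(1/atan(_y), (_y, u(z))) = C1 - z/7


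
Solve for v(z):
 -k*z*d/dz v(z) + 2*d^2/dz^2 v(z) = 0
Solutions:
 v(z) = Piecewise((-sqrt(pi)*C1*erf(z*sqrt(-k)/2)/sqrt(-k) - C2, (k > 0) | (k < 0)), (-C1*z - C2, True))


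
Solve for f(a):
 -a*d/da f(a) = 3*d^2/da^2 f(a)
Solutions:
 f(a) = C1 + C2*erf(sqrt(6)*a/6)


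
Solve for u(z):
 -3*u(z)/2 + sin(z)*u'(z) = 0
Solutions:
 u(z) = C1*(cos(z) - 1)^(3/4)/(cos(z) + 1)^(3/4)


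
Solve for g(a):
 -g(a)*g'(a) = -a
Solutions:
 g(a) = -sqrt(C1 + a^2)
 g(a) = sqrt(C1 + a^2)


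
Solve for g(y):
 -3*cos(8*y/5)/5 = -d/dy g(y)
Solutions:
 g(y) = C1 + 3*sin(8*y/5)/8


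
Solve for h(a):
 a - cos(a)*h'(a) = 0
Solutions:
 h(a) = C1 + Integral(a/cos(a), a)


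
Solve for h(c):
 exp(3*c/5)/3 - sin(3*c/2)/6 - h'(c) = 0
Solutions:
 h(c) = C1 + 5*exp(3*c/5)/9 + cos(3*c/2)/9


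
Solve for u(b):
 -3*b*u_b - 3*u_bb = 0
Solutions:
 u(b) = C1 + C2*erf(sqrt(2)*b/2)


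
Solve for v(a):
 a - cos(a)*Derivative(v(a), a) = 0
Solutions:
 v(a) = C1 + Integral(a/cos(a), a)


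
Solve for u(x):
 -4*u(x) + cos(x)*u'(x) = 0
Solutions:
 u(x) = C1*(sin(x)^2 + 2*sin(x) + 1)/(sin(x)^2 - 2*sin(x) + 1)


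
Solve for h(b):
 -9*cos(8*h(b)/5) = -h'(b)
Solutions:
 -9*b - 5*log(sin(8*h(b)/5) - 1)/16 + 5*log(sin(8*h(b)/5) + 1)/16 = C1


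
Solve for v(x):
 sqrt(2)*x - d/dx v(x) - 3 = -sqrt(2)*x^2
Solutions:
 v(x) = C1 + sqrt(2)*x^3/3 + sqrt(2)*x^2/2 - 3*x


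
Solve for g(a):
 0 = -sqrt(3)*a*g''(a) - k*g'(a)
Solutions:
 g(a) = C1 + a^(-sqrt(3)*re(k)/3 + 1)*(C2*sin(sqrt(3)*log(a)*Abs(im(k))/3) + C3*cos(sqrt(3)*log(a)*im(k)/3))


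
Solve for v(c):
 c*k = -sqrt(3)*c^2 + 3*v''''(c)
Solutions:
 v(c) = C1 + C2*c + C3*c^2 + C4*c^3 + sqrt(3)*c^6/1080 + c^5*k/360


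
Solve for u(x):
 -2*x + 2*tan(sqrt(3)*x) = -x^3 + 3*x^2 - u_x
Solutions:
 u(x) = C1 - x^4/4 + x^3 + x^2 + 2*sqrt(3)*log(cos(sqrt(3)*x))/3


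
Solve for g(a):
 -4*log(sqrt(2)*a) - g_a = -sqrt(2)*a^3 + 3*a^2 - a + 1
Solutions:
 g(a) = C1 + sqrt(2)*a^4/4 - a^3 + a^2/2 - 4*a*log(a) - a*log(4) + 3*a


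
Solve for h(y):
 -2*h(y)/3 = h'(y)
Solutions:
 h(y) = C1*exp(-2*y/3)


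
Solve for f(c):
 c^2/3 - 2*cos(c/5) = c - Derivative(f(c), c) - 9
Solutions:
 f(c) = C1 - c^3/9 + c^2/2 - 9*c + 10*sin(c/5)


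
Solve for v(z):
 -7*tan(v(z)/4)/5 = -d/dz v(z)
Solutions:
 v(z) = -4*asin(C1*exp(7*z/20)) + 4*pi
 v(z) = 4*asin(C1*exp(7*z/20))


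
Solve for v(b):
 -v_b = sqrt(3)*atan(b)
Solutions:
 v(b) = C1 - sqrt(3)*(b*atan(b) - log(b^2 + 1)/2)


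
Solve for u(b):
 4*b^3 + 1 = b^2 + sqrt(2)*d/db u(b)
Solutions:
 u(b) = C1 + sqrt(2)*b^4/2 - sqrt(2)*b^3/6 + sqrt(2)*b/2


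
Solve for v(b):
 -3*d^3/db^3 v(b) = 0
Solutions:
 v(b) = C1 + C2*b + C3*b^2


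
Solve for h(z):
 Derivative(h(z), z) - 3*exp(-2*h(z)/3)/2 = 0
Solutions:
 h(z) = 3*log(-sqrt(C1 + 3*z)) - 3*log(3)/2
 h(z) = 3*log(C1 + 3*z)/2 - 3*log(3)/2


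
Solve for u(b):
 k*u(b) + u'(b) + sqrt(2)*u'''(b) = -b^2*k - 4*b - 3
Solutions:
 u(b) = C1*exp(b*(-6^(1/3)*(9*sqrt(2)*k + 2*sqrt(3)*sqrt(27*k^2/2 + sqrt(2)))^(1/3) + 2*2^(1/6)*3^(2/3)/(9*sqrt(2)*k + 2*sqrt(3)*sqrt(27*k^2/2 + sqrt(2)))^(1/3))/6) + C2*exp(b*(6^(1/3)*(9*sqrt(2)*k + 2*sqrt(3)*sqrt(27*k^2/2 + sqrt(2)))^(1/3)/12 - 2^(1/3)*3^(5/6)*I*(9*sqrt(2)*k + 2*sqrt(3)*sqrt(27*k^2/2 + sqrt(2)))^(1/3)/12 + 2*sqrt(2)/((-6^(1/3) + 2^(1/3)*3^(5/6)*I)*(9*sqrt(2)*k + 2*sqrt(3)*sqrt(27*k^2/2 + sqrt(2)))^(1/3)))) + C3*exp(b*(6^(1/3)*(9*sqrt(2)*k + 2*sqrt(3)*sqrt(27*k^2/2 + sqrt(2)))^(1/3)/12 + 2^(1/3)*3^(5/6)*I*(9*sqrt(2)*k + 2*sqrt(3)*sqrt(27*k^2/2 + sqrt(2)))^(1/3)/12 - 2*sqrt(2)/((6^(1/3) + 2^(1/3)*3^(5/6)*I)*(9*sqrt(2)*k + 2*sqrt(3)*sqrt(27*k^2/2 + sqrt(2)))^(1/3)))) - b^2 - 2*b/k - 3/k + 2/k^2


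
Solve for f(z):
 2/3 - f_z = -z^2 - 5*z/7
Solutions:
 f(z) = C1 + z^3/3 + 5*z^2/14 + 2*z/3


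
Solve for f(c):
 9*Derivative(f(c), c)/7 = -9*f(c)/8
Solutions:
 f(c) = C1*exp(-7*c/8)


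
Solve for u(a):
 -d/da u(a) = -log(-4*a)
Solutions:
 u(a) = C1 + a*log(-a) + a*(-1 + 2*log(2))


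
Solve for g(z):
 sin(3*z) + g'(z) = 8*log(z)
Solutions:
 g(z) = C1 + 8*z*log(z) - 8*z + cos(3*z)/3


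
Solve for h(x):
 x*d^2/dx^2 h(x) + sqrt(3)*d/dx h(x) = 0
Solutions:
 h(x) = C1 + C2*x^(1 - sqrt(3))


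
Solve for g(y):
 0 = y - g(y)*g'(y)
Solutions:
 g(y) = -sqrt(C1 + y^2)
 g(y) = sqrt(C1 + y^2)


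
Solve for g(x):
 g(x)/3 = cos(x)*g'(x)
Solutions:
 g(x) = C1*(sin(x) + 1)^(1/6)/(sin(x) - 1)^(1/6)


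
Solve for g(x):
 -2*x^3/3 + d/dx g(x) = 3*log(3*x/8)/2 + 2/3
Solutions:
 g(x) = C1 + x^4/6 + 3*x*log(x)/2 - 9*x*log(2)/2 - 5*x/6 + 3*x*log(3)/2


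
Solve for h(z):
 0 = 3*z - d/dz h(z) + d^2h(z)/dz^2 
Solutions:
 h(z) = C1 + C2*exp(z) + 3*z^2/2 + 3*z


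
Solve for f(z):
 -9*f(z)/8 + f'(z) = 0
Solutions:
 f(z) = C1*exp(9*z/8)


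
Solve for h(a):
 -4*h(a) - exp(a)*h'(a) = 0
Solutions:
 h(a) = C1*exp(4*exp(-a))


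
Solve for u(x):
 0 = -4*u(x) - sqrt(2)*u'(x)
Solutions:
 u(x) = C1*exp(-2*sqrt(2)*x)


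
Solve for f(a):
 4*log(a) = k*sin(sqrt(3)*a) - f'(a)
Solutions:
 f(a) = C1 - 4*a*log(a) + 4*a - sqrt(3)*k*cos(sqrt(3)*a)/3


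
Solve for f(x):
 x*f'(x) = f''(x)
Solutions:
 f(x) = C1 + C2*erfi(sqrt(2)*x/2)


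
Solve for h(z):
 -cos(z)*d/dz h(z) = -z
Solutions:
 h(z) = C1 + Integral(z/cos(z), z)


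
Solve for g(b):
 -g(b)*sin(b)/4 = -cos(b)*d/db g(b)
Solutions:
 g(b) = C1/cos(b)^(1/4)


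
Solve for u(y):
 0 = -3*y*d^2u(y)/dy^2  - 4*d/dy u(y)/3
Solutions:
 u(y) = C1 + C2*y^(5/9)


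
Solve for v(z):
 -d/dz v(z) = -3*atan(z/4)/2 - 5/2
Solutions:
 v(z) = C1 + 3*z*atan(z/4)/2 + 5*z/2 - 3*log(z^2 + 16)


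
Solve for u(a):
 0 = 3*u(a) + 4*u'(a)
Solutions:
 u(a) = C1*exp(-3*a/4)


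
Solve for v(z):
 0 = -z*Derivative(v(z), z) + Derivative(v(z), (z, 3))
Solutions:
 v(z) = C1 + Integral(C2*airyai(z) + C3*airybi(z), z)


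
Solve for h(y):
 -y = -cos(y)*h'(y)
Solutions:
 h(y) = C1 + Integral(y/cos(y), y)


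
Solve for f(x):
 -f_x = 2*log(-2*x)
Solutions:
 f(x) = C1 - 2*x*log(-x) + 2*x*(1 - log(2))


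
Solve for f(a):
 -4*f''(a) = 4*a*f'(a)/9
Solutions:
 f(a) = C1 + C2*erf(sqrt(2)*a/6)


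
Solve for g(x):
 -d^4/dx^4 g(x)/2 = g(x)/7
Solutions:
 g(x) = (C1*sin(14^(3/4)*x/14) + C2*cos(14^(3/4)*x/14))*exp(-14^(3/4)*x/14) + (C3*sin(14^(3/4)*x/14) + C4*cos(14^(3/4)*x/14))*exp(14^(3/4)*x/14)


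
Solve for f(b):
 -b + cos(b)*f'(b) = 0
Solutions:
 f(b) = C1 + Integral(b/cos(b), b)


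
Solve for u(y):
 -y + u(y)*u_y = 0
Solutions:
 u(y) = -sqrt(C1 + y^2)
 u(y) = sqrt(C1 + y^2)


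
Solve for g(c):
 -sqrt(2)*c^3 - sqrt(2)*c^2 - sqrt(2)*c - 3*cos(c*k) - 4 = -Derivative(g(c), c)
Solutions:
 g(c) = C1 + sqrt(2)*c^4/4 + sqrt(2)*c^3/3 + sqrt(2)*c^2/2 + 4*c + 3*sin(c*k)/k


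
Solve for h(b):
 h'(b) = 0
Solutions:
 h(b) = C1


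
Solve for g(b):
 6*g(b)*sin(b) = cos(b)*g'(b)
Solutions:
 g(b) = C1/cos(b)^6


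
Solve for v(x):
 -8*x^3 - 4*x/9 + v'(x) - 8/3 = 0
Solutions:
 v(x) = C1 + 2*x^4 + 2*x^2/9 + 8*x/3


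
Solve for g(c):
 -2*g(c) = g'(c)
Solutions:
 g(c) = C1*exp(-2*c)


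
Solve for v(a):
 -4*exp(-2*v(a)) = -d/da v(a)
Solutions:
 v(a) = log(-sqrt(C1 + 8*a))
 v(a) = log(C1 + 8*a)/2


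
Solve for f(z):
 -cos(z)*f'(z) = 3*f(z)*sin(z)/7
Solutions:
 f(z) = C1*cos(z)^(3/7)


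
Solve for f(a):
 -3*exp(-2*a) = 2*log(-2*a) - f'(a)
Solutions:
 f(a) = C1 + 2*a*log(-a) + 2*a*(-1 + log(2)) - 3*exp(-2*a)/2


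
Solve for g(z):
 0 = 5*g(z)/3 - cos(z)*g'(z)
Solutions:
 g(z) = C1*(sin(z) + 1)^(5/6)/(sin(z) - 1)^(5/6)


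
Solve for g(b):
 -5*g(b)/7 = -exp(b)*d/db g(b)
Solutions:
 g(b) = C1*exp(-5*exp(-b)/7)


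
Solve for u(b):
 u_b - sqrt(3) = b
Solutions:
 u(b) = C1 + b^2/2 + sqrt(3)*b


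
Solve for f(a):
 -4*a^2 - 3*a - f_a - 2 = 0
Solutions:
 f(a) = C1 - 4*a^3/3 - 3*a^2/2 - 2*a


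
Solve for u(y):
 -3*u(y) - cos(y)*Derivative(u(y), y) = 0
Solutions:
 u(y) = C1*(sin(y) - 1)^(3/2)/(sin(y) + 1)^(3/2)


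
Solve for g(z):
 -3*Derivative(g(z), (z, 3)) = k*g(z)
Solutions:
 g(z) = C1*exp(3^(2/3)*z*(-k)^(1/3)/3) + C2*exp(z*(-k)^(1/3)*(-3^(2/3) + 3*3^(1/6)*I)/6) + C3*exp(-z*(-k)^(1/3)*(3^(2/3) + 3*3^(1/6)*I)/6)


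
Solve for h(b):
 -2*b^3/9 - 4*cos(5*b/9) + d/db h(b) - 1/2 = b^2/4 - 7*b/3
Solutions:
 h(b) = C1 + b^4/18 + b^3/12 - 7*b^2/6 + b/2 + 36*sin(5*b/9)/5


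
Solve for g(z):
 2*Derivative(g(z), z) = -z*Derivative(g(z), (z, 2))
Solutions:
 g(z) = C1 + C2/z


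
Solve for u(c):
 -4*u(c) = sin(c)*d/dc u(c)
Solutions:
 u(c) = C1*(cos(c)^2 + 2*cos(c) + 1)/(cos(c)^2 - 2*cos(c) + 1)


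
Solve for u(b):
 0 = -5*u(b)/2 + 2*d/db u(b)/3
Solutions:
 u(b) = C1*exp(15*b/4)


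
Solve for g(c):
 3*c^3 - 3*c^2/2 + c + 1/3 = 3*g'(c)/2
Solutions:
 g(c) = C1 + c^4/2 - c^3/3 + c^2/3 + 2*c/9


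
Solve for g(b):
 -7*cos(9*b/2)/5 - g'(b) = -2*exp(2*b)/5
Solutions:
 g(b) = C1 + exp(2*b)/5 - 14*sin(9*b/2)/45


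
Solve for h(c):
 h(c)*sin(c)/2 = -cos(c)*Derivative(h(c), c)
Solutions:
 h(c) = C1*sqrt(cos(c))


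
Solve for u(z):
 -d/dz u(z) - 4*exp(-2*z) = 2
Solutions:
 u(z) = C1 - 2*z + 2*exp(-2*z)


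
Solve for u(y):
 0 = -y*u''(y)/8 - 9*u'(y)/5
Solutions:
 u(y) = C1 + C2/y^(67/5)


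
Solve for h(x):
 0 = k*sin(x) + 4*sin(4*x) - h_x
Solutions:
 h(x) = C1 - k*cos(x) - cos(4*x)


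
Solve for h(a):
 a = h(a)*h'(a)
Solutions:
 h(a) = -sqrt(C1 + a^2)
 h(a) = sqrt(C1 + a^2)


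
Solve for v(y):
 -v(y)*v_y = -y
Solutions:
 v(y) = -sqrt(C1 + y^2)
 v(y) = sqrt(C1 + y^2)


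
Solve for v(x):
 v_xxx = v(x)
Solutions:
 v(x) = C3*exp(x) + (C1*sin(sqrt(3)*x/2) + C2*cos(sqrt(3)*x/2))*exp(-x/2)


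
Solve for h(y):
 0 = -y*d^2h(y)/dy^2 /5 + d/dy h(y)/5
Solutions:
 h(y) = C1 + C2*y^2


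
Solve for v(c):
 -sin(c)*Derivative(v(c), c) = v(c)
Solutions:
 v(c) = C1*sqrt(cos(c) + 1)/sqrt(cos(c) - 1)


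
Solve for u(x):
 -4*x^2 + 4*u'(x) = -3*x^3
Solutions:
 u(x) = C1 - 3*x^4/16 + x^3/3


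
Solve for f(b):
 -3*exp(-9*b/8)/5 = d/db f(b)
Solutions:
 f(b) = C1 + 8*exp(-9*b/8)/15


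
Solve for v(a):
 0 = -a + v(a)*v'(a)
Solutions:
 v(a) = -sqrt(C1 + a^2)
 v(a) = sqrt(C1 + a^2)


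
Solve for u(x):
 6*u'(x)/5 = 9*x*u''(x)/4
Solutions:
 u(x) = C1 + C2*x^(23/15)


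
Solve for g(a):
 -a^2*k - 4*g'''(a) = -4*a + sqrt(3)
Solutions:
 g(a) = C1 + C2*a + C3*a^2 - a^5*k/240 + a^4/24 - sqrt(3)*a^3/24


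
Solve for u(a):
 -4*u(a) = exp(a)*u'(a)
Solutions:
 u(a) = C1*exp(4*exp(-a))


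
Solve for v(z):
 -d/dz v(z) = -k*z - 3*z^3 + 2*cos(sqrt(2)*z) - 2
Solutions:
 v(z) = C1 + k*z^2/2 + 3*z^4/4 + 2*z - sqrt(2)*sin(sqrt(2)*z)


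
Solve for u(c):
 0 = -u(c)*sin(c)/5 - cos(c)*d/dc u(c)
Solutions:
 u(c) = C1*cos(c)^(1/5)


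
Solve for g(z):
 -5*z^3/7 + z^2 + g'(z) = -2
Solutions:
 g(z) = C1 + 5*z^4/28 - z^3/3 - 2*z


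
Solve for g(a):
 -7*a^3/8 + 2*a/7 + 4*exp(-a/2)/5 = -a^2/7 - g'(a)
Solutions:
 g(a) = C1 + 7*a^4/32 - a^3/21 - a^2/7 + 8*exp(-a/2)/5


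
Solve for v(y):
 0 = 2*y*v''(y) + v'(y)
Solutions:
 v(y) = C1 + C2*sqrt(y)


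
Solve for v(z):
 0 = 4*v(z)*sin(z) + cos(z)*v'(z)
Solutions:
 v(z) = C1*cos(z)^4


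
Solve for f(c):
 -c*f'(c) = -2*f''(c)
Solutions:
 f(c) = C1 + C2*erfi(c/2)


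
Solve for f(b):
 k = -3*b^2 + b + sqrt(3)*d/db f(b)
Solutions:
 f(b) = C1 + sqrt(3)*b^3/3 - sqrt(3)*b^2/6 + sqrt(3)*b*k/3


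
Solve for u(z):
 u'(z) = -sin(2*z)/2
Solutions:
 u(z) = C1 + cos(2*z)/4


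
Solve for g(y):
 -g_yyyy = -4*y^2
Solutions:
 g(y) = C1 + C2*y + C3*y^2 + C4*y^3 + y^6/90


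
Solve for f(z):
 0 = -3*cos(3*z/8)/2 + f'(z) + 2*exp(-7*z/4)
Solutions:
 f(z) = C1 + 4*sin(3*z/8) + 8*exp(-7*z/4)/7


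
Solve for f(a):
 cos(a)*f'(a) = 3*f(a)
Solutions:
 f(a) = C1*(sin(a) + 1)^(3/2)/(sin(a) - 1)^(3/2)


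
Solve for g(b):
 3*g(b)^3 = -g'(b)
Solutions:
 g(b) = -sqrt(2)*sqrt(-1/(C1 - 3*b))/2
 g(b) = sqrt(2)*sqrt(-1/(C1 - 3*b))/2


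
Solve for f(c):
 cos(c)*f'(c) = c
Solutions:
 f(c) = C1 + Integral(c/cos(c), c)


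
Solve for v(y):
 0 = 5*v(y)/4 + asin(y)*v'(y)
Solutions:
 v(y) = C1*exp(-5*Integral(1/asin(y), y)/4)


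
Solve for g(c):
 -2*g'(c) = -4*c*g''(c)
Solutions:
 g(c) = C1 + C2*c^(3/2)


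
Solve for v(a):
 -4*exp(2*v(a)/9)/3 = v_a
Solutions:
 v(a) = 9*log(-sqrt(-1/(C1 - 4*a))) - 9*log(2) + 9*log(6)/2 + 9*log(3)
 v(a) = 9*log(-1/(C1 - 4*a))/2 - 9*log(2) + 9*log(6)/2 + 9*log(3)


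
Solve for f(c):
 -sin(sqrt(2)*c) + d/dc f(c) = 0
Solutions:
 f(c) = C1 - sqrt(2)*cos(sqrt(2)*c)/2


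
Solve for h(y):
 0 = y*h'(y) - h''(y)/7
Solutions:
 h(y) = C1 + C2*erfi(sqrt(14)*y/2)


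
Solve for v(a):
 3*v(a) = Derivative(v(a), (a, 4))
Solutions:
 v(a) = C1*exp(-3^(1/4)*a) + C2*exp(3^(1/4)*a) + C3*sin(3^(1/4)*a) + C4*cos(3^(1/4)*a)


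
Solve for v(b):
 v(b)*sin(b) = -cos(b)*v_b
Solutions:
 v(b) = C1*cos(b)


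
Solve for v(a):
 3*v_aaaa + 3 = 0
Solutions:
 v(a) = C1 + C2*a + C3*a^2 + C4*a^3 - a^4/24


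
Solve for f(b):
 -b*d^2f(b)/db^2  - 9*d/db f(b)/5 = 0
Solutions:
 f(b) = C1 + C2/b^(4/5)


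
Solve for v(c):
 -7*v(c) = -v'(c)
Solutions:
 v(c) = C1*exp(7*c)


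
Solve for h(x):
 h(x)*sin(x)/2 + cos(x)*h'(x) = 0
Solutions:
 h(x) = C1*sqrt(cos(x))


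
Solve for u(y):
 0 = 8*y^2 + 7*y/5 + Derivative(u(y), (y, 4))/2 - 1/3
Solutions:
 u(y) = C1 + C2*y + C3*y^2 + C4*y^3 - 2*y^6/45 - 7*y^5/300 + y^4/36


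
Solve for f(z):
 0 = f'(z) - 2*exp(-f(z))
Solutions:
 f(z) = log(C1 + 2*z)


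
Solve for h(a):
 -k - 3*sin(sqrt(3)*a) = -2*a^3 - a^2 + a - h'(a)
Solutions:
 h(a) = C1 - a^4/2 - a^3/3 + a^2/2 + a*k - sqrt(3)*cos(sqrt(3)*a)


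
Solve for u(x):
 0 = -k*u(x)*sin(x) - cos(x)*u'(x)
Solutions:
 u(x) = C1*exp(k*log(cos(x)))


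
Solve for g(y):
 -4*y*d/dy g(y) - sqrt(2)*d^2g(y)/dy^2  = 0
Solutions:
 g(y) = C1 + C2*erf(2^(1/4)*y)


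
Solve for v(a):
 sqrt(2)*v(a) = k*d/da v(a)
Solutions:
 v(a) = C1*exp(sqrt(2)*a/k)


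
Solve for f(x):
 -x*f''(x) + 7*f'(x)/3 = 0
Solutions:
 f(x) = C1 + C2*x^(10/3)


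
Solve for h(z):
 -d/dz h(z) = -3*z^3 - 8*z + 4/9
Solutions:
 h(z) = C1 + 3*z^4/4 + 4*z^2 - 4*z/9


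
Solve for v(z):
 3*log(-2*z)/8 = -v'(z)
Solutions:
 v(z) = C1 - 3*z*log(-z)/8 + 3*z*(1 - log(2))/8


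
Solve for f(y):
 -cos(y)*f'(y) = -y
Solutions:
 f(y) = C1 + Integral(y/cos(y), y)


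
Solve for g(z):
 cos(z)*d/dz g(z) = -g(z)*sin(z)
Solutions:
 g(z) = C1*cos(z)


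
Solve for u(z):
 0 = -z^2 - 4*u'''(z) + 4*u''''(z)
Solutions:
 u(z) = C1 + C2*z + C3*z^2 + C4*exp(z) - z^5/240 - z^4/48 - z^3/12


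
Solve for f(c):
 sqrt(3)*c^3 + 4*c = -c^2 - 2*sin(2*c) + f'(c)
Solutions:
 f(c) = C1 + sqrt(3)*c^4/4 + c^3/3 + 2*c^2 - cos(2*c)


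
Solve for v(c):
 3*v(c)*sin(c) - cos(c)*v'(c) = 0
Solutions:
 v(c) = C1/cos(c)^3


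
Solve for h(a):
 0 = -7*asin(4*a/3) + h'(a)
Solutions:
 h(a) = C1 + 7*a*asin(4*a/3) + 7*sqrt(9 - 16*a^2)/4


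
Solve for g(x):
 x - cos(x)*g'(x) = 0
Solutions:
 g(x) = C1 + Integral(x/cos(x), x)


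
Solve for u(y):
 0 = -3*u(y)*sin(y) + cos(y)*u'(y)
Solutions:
 u(y) = C1/cos(y)^3


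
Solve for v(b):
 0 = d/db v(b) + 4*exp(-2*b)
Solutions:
 v(b) = C1 + 2*exp(-2*b)


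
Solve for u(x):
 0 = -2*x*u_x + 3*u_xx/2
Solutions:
 u(x) = C1 + C2*erfi(sqrt(6)*x/3)


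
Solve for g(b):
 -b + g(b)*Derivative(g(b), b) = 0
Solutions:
 g(b) = -sqrt(C1 + b^2)
 g(b) = sqrt(C1 + b^2)


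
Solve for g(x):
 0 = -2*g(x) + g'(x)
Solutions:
 g(x) = C1*exp(2*x)


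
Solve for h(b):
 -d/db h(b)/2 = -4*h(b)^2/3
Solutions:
 h(b) = -3/(C1 + 8*b)


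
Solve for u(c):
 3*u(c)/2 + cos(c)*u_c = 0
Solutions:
 u(c) = C1*(sin(c) - 1)^(3/4)/(sin(c) + 1)^(3/4)


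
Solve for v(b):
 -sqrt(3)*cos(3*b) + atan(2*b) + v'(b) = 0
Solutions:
 v(b) = C1 - b*atan(2*b) + log(4*b^2 + 1)/4 + sqrt(3)*sin(3*b)/3


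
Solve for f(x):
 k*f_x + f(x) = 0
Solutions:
 f(x) = C1*exp(-x/k)


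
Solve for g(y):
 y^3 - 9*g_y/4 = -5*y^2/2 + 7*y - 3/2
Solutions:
 g(y) = C1 + y^4/9 + 10*y^3/27 - 14*y^2/9 + 2*y/3


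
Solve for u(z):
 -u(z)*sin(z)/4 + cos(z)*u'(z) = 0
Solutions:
 u(z) = C1/cos(z)^(1/4)


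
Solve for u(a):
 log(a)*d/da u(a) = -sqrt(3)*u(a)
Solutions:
 u(a) = C1*exp(-sqrt(3)*li(a))


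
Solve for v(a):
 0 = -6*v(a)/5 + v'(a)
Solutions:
 v(a) = C1*exp(6*a/5)


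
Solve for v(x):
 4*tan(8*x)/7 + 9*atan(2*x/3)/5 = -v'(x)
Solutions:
 v(x) = C1 - 9*x*atan(2*x/3)/5 + 27*log(4*x^2 + 9)/20 + log(cos(8*x))/14


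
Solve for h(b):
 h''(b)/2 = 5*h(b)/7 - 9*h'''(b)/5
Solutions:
 h(b) = C1*exp(-b*(35*35^(1/3)/(54*sqrt(26034) + 8713)^(1/3) + 70 + 35^(2/3)*(54*sqrt(26034) + 8713)^(1/3))/756)*sin(sqrt(3)*35^(1/3)*b*(-35^(1/3)*(54*sqrt(26034) + 8713)^(1/3) + 35/(54*sqrt(26034) + 8713)^(1/3))/756) + C2*exp(-b*(35*35^(1/3)/(54*sqrt(26034) + 8713)^(1/3) + 70 + 35^(2/3)*(54*sqrt(26034) + 8713)^(1/3))/756)*cos(sqrt(3)*35^(1/3)*b*(-35^(1/3)*(54*sqrt(26034) + 8713)^(1/3) + 35/(54*sqrt(26034) + 8713)^(1/3))/756) + C3*exp(b*(-35 + 35*35^(1/3)/(54*sqrt(26034) + 8713)^(1/3) + 35^(2/3)*(54*sqrt(26034) + 8713)^(1/3))/378)


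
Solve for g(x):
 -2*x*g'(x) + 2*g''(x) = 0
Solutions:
 g(x) = C1 + C2*erfi(sqrt(2)*x/2)


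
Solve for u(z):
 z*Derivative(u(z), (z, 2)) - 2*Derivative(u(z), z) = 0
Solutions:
 u(z) = C1 + C2*z^3


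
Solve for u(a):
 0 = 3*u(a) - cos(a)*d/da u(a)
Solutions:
 u(a) = C1*(sin(a) + 1)^(3/2)/(sin(a) - 1)^(3/2)


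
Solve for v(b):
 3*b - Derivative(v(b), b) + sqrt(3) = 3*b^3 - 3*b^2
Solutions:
 v(b) = C1 - 3*b^4/4 + b^3 + 3*b^2/2 + sqrt(3)*b


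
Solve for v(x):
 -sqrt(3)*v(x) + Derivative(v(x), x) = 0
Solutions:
 v(x) = C1*exp(sqrt(3)*x)


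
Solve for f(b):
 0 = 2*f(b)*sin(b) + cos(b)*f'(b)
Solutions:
 f(b) = C1*cos(b)^2


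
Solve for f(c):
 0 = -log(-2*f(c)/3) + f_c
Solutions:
 -Integral(1/(log(-_y) - log(3) + log(2)), (_y, f(c))) = C1 - c


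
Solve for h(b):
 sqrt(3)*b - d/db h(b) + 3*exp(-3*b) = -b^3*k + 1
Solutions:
 h(b) = C1 + b^4*k/4 + sqrt(3)*b^2/2 - b - exp(-3*b)


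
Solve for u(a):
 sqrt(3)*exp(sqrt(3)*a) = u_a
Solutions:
 u(a) = C1 + exp(sqrt(3)*a)


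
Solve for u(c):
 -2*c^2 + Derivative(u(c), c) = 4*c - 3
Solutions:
 u(c) = C1 + 2*c^3/3 + 2*c^2 - 3*c


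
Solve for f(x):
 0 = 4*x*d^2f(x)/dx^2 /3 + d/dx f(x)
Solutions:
 f(x) = C1 + C2*x^(1/4)


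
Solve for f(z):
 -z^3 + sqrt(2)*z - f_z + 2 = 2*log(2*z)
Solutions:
 f(z) = C1 - z^4/4 + sqrt(2)*z^2/2 - 2*z*log(z) - z*log(4) + 4*z


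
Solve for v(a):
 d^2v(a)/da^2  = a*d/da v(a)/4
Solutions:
 v(a) = C1 + C2*erfi(sqrt(2)*a/4)


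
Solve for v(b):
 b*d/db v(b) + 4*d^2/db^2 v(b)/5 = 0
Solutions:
 v(b) = C1 + C2*erf(sqrt(10)*b/4)


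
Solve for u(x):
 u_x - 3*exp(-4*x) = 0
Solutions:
 u(x) = C1 - 3*exp(-4*x)/4


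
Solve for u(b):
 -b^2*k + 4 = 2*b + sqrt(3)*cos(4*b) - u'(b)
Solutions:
 u(b) = C1 + b^3*k/3 + b^2 - 4*b + sqrt(3)*sin(4*b)/4


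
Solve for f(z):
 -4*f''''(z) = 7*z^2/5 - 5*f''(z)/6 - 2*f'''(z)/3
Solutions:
 f(z) = C1 + C2*z + C3*exp(z*(1 - sqrt(31))/12) + C4*exp(z*(1 + sqrt(31))/12) + 7*z^4/50 - 56*z^3/125 + 5712*z^2/625


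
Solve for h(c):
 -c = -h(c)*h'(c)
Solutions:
 h(c) = -sqrt(C1 + c^2)
 h(c) = sqrt(C1 + c^2)


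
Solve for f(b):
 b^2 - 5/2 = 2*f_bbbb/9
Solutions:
 f(b) = C1 + C2*b + C3*b^2 + C4*b^3 + b^6/80 - 15*b^4/32


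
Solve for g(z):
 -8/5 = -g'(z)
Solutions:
 g(z) = C1 + 8*z/5


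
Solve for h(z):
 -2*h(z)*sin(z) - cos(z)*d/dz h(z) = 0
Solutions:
 h(z) = C1*cos(z)^2


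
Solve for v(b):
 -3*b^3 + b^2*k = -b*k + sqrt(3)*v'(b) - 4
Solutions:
 v(b) = C1 - sqrt(3)*b^4/4 + sqrt(3)*b^3*k/9 + sqrt(3)*b^2*k/6 + 4*sqrt(3)*b/3


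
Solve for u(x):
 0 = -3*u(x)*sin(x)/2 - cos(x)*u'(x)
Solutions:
 u(x) = C1*cos(x)^(3/2)


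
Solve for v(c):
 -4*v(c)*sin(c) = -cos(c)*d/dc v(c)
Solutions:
 v(c) = C1/cos(c)^4


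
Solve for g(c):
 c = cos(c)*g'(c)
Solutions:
 g(c) = C1 + Integral(c/cos(c), c)


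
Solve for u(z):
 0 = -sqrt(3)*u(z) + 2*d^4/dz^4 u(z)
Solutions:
 u(z) = C1*exp(-2^(3/4)*3^(1/8)*z/2) + C2*exp(2^(3/4)*3^(1/8)*z/2) + C3*sin(2^(3/4)*3^(1/8)*z/2) + C4*cos(2^(3/4)*3^(1/8)*z/2)


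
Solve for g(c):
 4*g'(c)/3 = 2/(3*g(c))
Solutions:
 g(c) = -sqrt(C1 + c)
 g(c) = sqrt(C1 + c)


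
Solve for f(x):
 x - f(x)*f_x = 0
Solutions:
 f(x) = -sqrt(C1 + x^2)
 f(x) = sqrt(C1 + x^2)


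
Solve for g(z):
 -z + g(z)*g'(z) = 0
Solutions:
 g(z) = -sqrt(C1 + z^2)
 g(z) = sqrt(C1 + z^2)


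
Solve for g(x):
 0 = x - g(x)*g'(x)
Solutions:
 g(x) = -sqrt(C1 + x^2)
 g(x) = sqrt(C1 + x^2)


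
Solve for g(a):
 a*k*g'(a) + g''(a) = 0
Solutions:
 g(a) = Piecewise((-sqrt(2)*sqrt(pi)*C1*erf(sqrt(2)*a*sqrt(k)/2)/(2*sqrt(k)) - C2, (k > 0) | (k < 0)), (-C1*a - C2, True))


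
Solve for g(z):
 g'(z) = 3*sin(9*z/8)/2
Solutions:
 g(z) = C1 - 4*cos(9*z/8)/3


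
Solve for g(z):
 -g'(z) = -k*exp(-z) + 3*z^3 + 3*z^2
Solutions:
 g(z) = C1 - k*exp(-z) - 3*z^4/4 - z^3


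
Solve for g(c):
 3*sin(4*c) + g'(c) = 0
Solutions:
 g(c) = C1 + 3*cos(4*c)/4


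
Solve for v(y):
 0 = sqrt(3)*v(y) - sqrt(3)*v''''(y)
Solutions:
 v(y) = C1*exp(-y) + C2*exp(y) + C3*sin(y) + C4*cos(y)


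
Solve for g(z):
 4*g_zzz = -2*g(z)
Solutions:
 g(z) = C3*exp(-2^(2/3)*z/2) + (C1*sin(2^(2/3)*sqrt(3)*z/4) + C2*cos(2^(2/3)*sqrt(3)*z/4))*exp(2^(2/3)*z/4)


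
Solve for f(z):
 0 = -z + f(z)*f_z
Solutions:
 f(z) = -sqrt(C1 + z^2)
 f(z) = sqrt(C1 + z^2)


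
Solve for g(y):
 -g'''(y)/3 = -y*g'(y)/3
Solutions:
 g(y) = C1 + Integral(C2*airyai(y) + C3*airybi(y), y)


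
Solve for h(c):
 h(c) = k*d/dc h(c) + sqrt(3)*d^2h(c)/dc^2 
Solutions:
 h(c) = C1*exp(sqrt(3)*c*(-k + sqrt(k^2 + 4*sqrt(3)))/6) + C2*exp(-sqrt(3)*c*(k + sqrt(k^2 + 4*sqrt(3)))/6)


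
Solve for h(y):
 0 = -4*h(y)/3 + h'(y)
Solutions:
 h(y) = C1*exp(4*y/3)


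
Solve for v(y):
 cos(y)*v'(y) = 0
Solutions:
 v(y) = C1


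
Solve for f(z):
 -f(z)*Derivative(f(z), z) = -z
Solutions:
 f(z) = -sqrt(C1 + z^2)
 f(z) = sqrt(C1 + z^2)


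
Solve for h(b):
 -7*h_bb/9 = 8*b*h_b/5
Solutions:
 h(b) = C1 + C2*erf(6*sqrt(35)*b/35)


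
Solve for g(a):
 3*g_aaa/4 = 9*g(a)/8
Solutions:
 g(a) = C3*exp(2^(2/3)*3^(1/3)*a/2) + (C1*sin(2^(2/3)*3^(5/6)*a/4) + C2*cos(2^(2/3)*3^(5/6)*a/4))*exp(-2^(2/3)*3^(1/3)*a/4)


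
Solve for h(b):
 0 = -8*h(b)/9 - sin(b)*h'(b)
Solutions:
 h(b) = C1*(cos(b) + 1)^(4/9)/(cos(b) - 1)^(4/9)


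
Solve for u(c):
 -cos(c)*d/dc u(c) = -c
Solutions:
 u(c) = C1 + Integral(c/cos(c), c)


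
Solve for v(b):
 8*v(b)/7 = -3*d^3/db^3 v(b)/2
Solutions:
 v(b) = C3*exp(-2*2^(1/3)*21^(2/3)*b/21) + (C1*sin(2^(1/3)*3^(1/6)*7^(2/3)*b/7) + C2*cos(2^(1/3)*3^(1/6)*7^(2/3)*b/7))*exp(2^(1/3)*21^(2/3)*b/21)


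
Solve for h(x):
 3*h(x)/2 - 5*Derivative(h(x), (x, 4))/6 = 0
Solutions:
 h(x) = C1*exp(-sqrt(3)*5^(3/4)*x/5) + C2*exp(sqrt(3)*5^(3/4)*x/5) + C3*sin(sqrt(3)*5^(3/4)*x/5) + C4*cos(sqrt(3)*5^(3/4)*x/5)


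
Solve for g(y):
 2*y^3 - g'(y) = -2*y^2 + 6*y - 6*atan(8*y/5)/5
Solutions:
 g(y) = C1 + y^4/2 + 2*y^3/3 - 3*y^2 + 6*y*atan(8*y/5)/5 - 3*log(64*y^2 + 25)/8


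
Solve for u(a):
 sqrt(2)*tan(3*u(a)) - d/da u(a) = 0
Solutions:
 u(a) = -asin(C1*exp(3*sqrt(2)*a))/3 + pi/3
 u(a) = asin(C1*exp(3*sqrt(2)*a))/3


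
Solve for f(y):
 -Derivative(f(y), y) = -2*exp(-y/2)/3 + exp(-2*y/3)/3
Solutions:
 f(y) = C1 - 4*exp(-y/2)/3 + exp(-2*y/3)/2


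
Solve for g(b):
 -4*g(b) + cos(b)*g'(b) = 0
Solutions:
 g(b) = C1*(sin(b)^2 + 2*sin(b) + 1)/(sin(b)^2 - 2*sin(b) + 1)


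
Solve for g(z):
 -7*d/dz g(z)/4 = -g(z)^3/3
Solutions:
 g(z) = -sqrt(42)*sqrt(-1/(C1 + 4*z))/2
 g(z) = sqrt(42)*sqrt(-1/(C1 + 4*z))/2


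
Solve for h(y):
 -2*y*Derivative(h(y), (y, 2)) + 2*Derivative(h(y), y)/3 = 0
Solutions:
 h(y) = C1 + C2*y^(4/3)


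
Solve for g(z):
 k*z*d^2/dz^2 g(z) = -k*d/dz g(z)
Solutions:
 g(z) = C1 + C2*log(z)


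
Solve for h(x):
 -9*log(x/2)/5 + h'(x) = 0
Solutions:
 h(x) = C1 + 9*x*log(x)/5 - 9*x/5 - 9*x*log(2)/5


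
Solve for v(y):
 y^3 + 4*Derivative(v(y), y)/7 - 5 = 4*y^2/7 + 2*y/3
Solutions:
 v(y) = C1 - 7*y^4/16 + y^3/3 + 7*y^2/12 + 35*y/4


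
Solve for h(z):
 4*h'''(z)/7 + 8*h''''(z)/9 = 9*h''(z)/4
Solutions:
 h(z) = C1 + C2*z + C3*exp(9*z*(-2 + sqrt(102))/56) + C4*exp(-9*z*(2 + sqrt(102))/56)


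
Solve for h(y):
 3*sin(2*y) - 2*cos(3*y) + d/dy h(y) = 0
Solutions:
 h(y) = C1 + 2*sin(3*y)/3 + 3*cos(2*y)/2


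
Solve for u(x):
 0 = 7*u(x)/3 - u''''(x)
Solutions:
 u(x) = C1*exp(-3^(3/4)*7^(1/4)*x/3) + C2*exp(3^(3/4)*7^(1/4)*x/3) + C3*sin(3^(3/4)*7^(1/4)*x/3) + C4*cos(3^(3/4)*7^(1/4)*x/3)


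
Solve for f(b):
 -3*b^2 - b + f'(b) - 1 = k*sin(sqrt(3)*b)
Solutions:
 f(b) = C1 + b^3 + b^2/2 + b - sqrt(3)*k*cos(sqrt(3)*b)/3


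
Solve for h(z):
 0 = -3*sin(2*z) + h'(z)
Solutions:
 h(z) = C1 - 3*cos(2*z)/2


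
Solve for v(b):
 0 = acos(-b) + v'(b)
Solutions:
 v(b) = C1 - b*acos(-b) - sqrt(1 - b^2)


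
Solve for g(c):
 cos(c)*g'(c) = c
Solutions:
 g(c) = C1 + Integral(c/cos(c), c)


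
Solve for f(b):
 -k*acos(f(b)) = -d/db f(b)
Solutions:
 Integral(1/acos(_y), (_y, f(b))) = C1 + b*k


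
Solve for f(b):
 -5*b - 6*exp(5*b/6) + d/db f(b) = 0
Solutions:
 f(b) = C1 + 5*b^2/2 + 36*exp(5*b/6)/5


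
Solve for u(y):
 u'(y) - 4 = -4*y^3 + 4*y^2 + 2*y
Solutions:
 u(y) = C1 - y^4 + 4*y^3/3 + y^2 + 4*y


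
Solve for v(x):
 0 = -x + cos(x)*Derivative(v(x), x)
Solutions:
 v(x) = C1 + Integral(x/cos(x), x)


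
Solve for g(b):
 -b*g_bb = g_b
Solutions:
 g(b) = C1 + C2*log(b)


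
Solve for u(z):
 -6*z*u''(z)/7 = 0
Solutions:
 u(z) = C1 + C2*z


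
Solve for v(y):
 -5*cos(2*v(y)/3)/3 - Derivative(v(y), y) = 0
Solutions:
 5*y/3 - 3*log(sin(2*v(y)/3) - 1)/4 + 3*log(sin(2*v(y)/3) + 1)/4 = C1


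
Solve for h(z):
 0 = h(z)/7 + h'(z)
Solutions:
 h(z) = C1*exp(-z/7)


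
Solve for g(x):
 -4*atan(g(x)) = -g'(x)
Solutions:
 Integral(1/atan(_y), (_y, g(x))) = C1 + 4*x


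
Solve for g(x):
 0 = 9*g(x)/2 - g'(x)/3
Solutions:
 g(x) = C1*exp(27*x/2)


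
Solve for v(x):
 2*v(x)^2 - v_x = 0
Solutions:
 v(x) = -1/(C1 + 2*x)


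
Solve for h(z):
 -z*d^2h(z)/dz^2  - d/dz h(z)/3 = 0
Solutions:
 h(z) = C1 + C2*z^(2/3)


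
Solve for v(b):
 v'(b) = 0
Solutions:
 v(b) = C1


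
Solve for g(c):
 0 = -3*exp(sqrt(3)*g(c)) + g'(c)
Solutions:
 g(c) = sqrt(3)*(2*log(-1/(C1 + 3*c)) - log(3))/6


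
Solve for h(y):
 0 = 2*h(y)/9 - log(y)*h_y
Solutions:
 h(y) = C1*exp(2*li(y)/9)


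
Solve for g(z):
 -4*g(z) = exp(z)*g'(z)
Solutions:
 g(z) = C1*exp(4*exp(-z))


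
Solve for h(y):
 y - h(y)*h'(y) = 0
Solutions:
 h(y) = -sqrt(C1 + y^2)
 h(y) = sqrt(C1 + y^2)


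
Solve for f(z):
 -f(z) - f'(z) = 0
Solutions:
 f(z) = C1*exp(-z)


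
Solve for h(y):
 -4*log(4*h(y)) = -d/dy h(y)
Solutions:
 -Integral(1/(log(_y) + 2*log(2)), (_y, h(y)))/4 = C1 - y


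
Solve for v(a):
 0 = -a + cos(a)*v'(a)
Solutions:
 v(a) = C1 + Integral(a/cos(a), a)


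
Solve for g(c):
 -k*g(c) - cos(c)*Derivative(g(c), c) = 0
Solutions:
 g(c) = C1*exp(k*(log(sin(c) - 1) - log(sin(c) + 1))/2)


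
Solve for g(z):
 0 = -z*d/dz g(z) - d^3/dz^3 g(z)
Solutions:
 g(z) = C1 + Integral(C2*airyai(-z) + C3*airybi(-z), z)


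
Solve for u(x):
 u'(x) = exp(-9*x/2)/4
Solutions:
 u(x) = C1 - exp(-9*x/2)/18


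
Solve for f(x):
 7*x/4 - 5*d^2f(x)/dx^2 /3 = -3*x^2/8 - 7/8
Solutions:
 f(x) = C1 + C2*x + 3*x^4/160 + 7*x^3/40 + 21*x^2/80


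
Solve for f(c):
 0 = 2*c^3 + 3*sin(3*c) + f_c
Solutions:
 f(c) = C1 - c^4/2 + cos(3*c)


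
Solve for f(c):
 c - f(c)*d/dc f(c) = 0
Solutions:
 f(c) = -sqrt(C1 + c^2)
 f(c) = sqrt(C1 + c^2)


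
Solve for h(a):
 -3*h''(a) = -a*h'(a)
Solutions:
 h(a) = C1 + C2*erfi(sqrt(6)*a/6)


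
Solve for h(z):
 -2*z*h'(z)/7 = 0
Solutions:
 h(z) = C1


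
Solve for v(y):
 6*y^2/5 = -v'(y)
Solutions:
 v(y) = C1 - 2*y^3/5


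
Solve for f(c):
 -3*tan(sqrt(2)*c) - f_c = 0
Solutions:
 f(c) = C1 + 3*sqrt(2)*log(cos(sqrt(2)*c))/2


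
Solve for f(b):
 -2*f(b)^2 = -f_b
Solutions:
 f(b) = -1/(C1 + 2*b)


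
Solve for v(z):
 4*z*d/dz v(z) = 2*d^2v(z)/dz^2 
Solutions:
 v(z) = C1 + C2*erfi(z)


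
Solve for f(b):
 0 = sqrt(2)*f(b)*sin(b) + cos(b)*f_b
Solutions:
 f(b) = C1*cos(b)^(sqrt(2))


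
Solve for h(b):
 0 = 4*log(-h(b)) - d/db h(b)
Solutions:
 -li(-h(b)) = C1 + 4*b


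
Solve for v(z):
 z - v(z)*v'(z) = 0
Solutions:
 v(z) = -sqrt(C1 + z^2)
 v(z) = sqrt(C1 + z^2)


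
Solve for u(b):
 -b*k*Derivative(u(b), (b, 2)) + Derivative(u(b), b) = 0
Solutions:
 u(b) = C1 + b^(((re(k) + 1)*re(k) + im(k)^2)/(re(k)^2 + im(k)^2))*(C2*sin(log(b)*Abs(im(k))/(re(k)^2 + im(k)^2)) + C3*cos(log(b)*im(k)/(re(k)^2 + im(k)^2)))


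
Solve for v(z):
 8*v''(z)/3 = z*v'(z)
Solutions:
 v(z) = C1 + C2*erfi(sqrt(3)*z/4)


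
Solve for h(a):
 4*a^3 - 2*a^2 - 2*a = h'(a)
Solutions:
 h(a) = C1 + a^4 - 2*a^3/3 - a^2


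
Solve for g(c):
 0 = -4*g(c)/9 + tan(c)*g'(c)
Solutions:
 g(c) = C1*sin(c)^(4/9)


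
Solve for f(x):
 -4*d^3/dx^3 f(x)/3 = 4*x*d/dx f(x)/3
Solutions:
 f(x) = C1 + Integral(C2*airyai(-x) + C3*airybi(-x), x)


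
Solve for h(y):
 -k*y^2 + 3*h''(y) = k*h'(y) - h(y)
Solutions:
 h(y) = C1*exp(y*(k - sqrt(k^2 - 12))/6) + C2*exp(y*(k + sqrt(k^2 - 12))/6) + 2*k^3 + 2*k^2*y + k*y^2 - 6*k


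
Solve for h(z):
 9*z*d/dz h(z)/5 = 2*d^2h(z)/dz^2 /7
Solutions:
 h(z) = C1 + C2*erfi(3*sqrt(35)*z/10)


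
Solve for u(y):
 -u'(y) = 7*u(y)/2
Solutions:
 u(y) = C1*exp(-7*y/2)


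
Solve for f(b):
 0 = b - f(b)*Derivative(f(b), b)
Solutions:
 f(b) = -sqrt(C1 + b^2)
 f(b) = sqrt(C1 + b^2)


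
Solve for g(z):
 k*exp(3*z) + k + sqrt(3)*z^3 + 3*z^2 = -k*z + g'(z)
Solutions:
 g(z) = C1 + k*z^2/2 + k*z + k*exp(3*z)/3 + sqrt(3)*z^4/4 + z^3


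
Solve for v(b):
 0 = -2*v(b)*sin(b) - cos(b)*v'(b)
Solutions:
 v(b) = C1*cos(b)^2


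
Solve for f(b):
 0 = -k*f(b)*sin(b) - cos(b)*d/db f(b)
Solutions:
 f(b) = C1*exp(k*log(cos(b)))


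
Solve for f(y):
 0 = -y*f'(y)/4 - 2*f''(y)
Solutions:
 f(y) = C1 + C2*erf(y/4)


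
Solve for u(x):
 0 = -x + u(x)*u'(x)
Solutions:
 u(x) = -sqrt(C1 + x^2)
 u(x) = sqrt(C1 + x^2)


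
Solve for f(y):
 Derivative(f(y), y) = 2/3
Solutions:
 f(y) = C1 + 2*y/3


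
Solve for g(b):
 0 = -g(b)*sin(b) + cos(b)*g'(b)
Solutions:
 g(b) = C1/cos(b)


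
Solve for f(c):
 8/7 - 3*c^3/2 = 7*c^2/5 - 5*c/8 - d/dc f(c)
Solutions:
 f(c) = C1 + 3*c^4/8 + 7*c^3/15 - 5*c^2/16 - 8*c/7


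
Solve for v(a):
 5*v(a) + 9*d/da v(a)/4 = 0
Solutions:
 v(a) = C1*exp(-20*a/9)


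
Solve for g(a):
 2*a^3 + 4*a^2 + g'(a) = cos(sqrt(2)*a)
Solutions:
 g(a) = C1 - a^4/2 - 4*a^3/3 + sqrt(2)*sin(sqrt(2)*a)/2


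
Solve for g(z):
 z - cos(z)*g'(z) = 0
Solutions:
 g(z) = C1 + Integral(z/cos(z), z)


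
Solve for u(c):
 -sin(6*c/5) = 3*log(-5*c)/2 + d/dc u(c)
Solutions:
 u(c) = C1 - 3*c*log(-c)/2 - 3*c*log(5)/2 + 3*c/2 + 5*cos(6*c/5)/6


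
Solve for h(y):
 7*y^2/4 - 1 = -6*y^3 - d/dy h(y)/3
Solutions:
 h(y) = C1 - 9*y^4/2 - 7*y^3/4 + 3*y


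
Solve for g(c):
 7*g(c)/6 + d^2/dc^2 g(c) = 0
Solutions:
 g(c) = C1*sin(sqrt(42)*c/6) + C2*cos(sqrt(42)*c/6)


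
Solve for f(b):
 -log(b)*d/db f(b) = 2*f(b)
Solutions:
 f(b) = C1*exp(-2*li(b))


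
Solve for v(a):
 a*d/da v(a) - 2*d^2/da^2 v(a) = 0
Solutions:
 v(a) = C1 + C2*erfi(a/2)


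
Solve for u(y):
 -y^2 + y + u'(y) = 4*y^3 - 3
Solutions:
 u(y) = C1 + y^4 + y^3/3 - y^2/2 - 3*y


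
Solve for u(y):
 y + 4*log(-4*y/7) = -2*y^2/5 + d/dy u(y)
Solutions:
 u(y) = C1 + 2*y^3/15 + y^2/2 + 4*y*log(-y) + 4*y*(-log(7) - 1 + 2*log(2))


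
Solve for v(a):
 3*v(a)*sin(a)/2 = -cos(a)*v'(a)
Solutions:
 v(a) = C1*cos(a)^(3/2)


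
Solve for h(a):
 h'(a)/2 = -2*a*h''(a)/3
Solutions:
 h(a) = C1 + C2*a^(1/4)


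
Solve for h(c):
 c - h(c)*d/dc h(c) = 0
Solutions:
 h(c) = -sqrt(C1 + c^2)
 h(c) = sqrt(C1 + c^2)


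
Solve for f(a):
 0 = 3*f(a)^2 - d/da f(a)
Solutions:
 f(a) = -1/(C1 + 3*a)


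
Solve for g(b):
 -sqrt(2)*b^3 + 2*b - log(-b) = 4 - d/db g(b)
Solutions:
 g(b) = C1 + sqrt(2)*b^4/4 - b^2 + b*log(-b) + 3*b


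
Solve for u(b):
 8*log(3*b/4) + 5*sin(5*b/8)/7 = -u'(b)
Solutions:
 u(b) = C1 - 8*b*log(b) - 8*b*log(3) + 8*b + 16*b*log(2) + 8*cos(5*b/8)/7


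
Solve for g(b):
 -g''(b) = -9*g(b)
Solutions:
 g(b) = C1*exp(-3*b) + C2*exp(3*b)


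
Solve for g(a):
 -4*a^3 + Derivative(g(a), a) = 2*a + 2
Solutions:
 g(a) = C1 + a^4 + a^2 + 2*a


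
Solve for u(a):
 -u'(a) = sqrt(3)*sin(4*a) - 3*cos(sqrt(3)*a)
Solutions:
 u(a) = C1 + sqrt(3)*sin(sqrt(3)*a) + sqrt(3)*cos(4*a)/4


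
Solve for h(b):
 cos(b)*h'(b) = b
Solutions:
 h(b) = C1 + Integral(b/cos(b), b)


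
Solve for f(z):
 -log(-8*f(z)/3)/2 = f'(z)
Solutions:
 2*Integral(1/(log(-_y) - log(3) + 3*log(2)), (_y, f(z))) = C1 - z


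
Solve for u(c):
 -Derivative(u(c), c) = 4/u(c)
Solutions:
 u(c) = -sqrt(C1 - 8*c)
 u(c) = sqrt(C1 - 8*c)


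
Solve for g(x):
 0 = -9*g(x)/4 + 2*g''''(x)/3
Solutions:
 g(x) = C1*exp(-2^(1/4)*3^(3/4)*x/2) + C2*exp(2^(1/4)*3^(3/4)*x/2) + C3*sin(2^(1/4)*3^(3/4)*x/2) + C4*cos(2^(1/4)*3^(3/4)*x/2)


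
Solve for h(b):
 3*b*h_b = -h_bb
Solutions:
 h(b) = C1 + C2*erf(sqrt(6)*b/2)


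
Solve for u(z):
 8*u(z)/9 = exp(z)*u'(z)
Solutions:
 u(z) = C1*exp(-8*exp(-z)/9)


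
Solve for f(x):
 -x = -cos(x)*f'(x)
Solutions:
 f(x) = C1 + Integral(x/cos(x), x)


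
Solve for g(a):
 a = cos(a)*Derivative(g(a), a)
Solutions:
 g(a) = C1 + Integral(a/cos(a), a)


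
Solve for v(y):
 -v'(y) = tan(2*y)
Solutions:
 v(y) = C1 + log(cos(2*y))/2


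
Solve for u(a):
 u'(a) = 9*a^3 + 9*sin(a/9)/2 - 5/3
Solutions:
 u(a) = C1 + 9*a^4/4 - 5*a/3 - 81*cos(a/9)/2


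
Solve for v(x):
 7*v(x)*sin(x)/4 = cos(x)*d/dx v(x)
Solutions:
 v(x) = C1/cos(x)^(7/4)


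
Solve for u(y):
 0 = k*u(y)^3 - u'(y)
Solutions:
 u(y) = -sqrt(2)*sqrt(-1/(C1 + k*y))/2
 u(y) = sqrt(2)*sqrt(-1/(C1 + k*y))/2


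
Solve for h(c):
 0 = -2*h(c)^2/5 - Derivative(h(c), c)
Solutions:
 h(c) = 5/(C1 + 2*c)


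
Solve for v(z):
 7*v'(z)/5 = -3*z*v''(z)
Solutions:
 v(z) = C1 + C2*z^(8/15)


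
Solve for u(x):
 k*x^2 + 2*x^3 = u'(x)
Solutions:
 u(x) = C1 + k*x^3/3 + x^4/2


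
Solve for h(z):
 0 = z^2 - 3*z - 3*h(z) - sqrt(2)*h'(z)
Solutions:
 h(z) = C1*exp(-3*sqrt(2)*z/2) + z^2/3 - z - 2*sqrt(2)*z/9 + 4/27 + sqrt(2)/3


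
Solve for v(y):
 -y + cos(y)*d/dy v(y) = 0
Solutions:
 v(y) = C1 + Integral(y/cos(y), y)
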